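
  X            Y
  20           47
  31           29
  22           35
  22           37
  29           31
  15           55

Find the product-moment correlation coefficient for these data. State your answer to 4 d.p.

n = 6, ΣX = 139, ΣY = 234, ΣX² = 3395, ΣY² = 9630, ΣXY = 5147
nΣXY − ΣXΣY = 30882 − 32526 = -1644
nΣX² − (ΣX)² = 20370 − 19321 = 1049; nΣY² − (ΣY)² = 57780 − 54756 = 3024
r = -1644 / √(1049 × 3024) = -1644 / 1781.0604 ≈ -0.9230

-0.9230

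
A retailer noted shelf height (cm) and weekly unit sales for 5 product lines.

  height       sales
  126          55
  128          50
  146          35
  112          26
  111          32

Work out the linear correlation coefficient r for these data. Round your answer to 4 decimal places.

0.3309

n = 5, Σx = 623, Σy = 198, Σx² = 78441, Σy² = 8450, Σxy = 24904
nΣxy − ΣxΣy = 124520 − 123354 = 1166
nΣx² − (Σx)² = 392205 − 388129 = 4076; nΣy² − (Σy)² = 42250 − 39204 = 3046
r = 1166 / √(4076 × 3046) = 1166 / 3523.5630 ≈ 0.3309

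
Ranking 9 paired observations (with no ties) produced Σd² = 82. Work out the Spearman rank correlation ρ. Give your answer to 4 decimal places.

ρ = 1 − 6Σd² / [n(n²−1)] = 1 − 6×82 / (9×80)
  = 1 − 492/720 = 1 − 0.68333 ≈ 0.3167

0.3167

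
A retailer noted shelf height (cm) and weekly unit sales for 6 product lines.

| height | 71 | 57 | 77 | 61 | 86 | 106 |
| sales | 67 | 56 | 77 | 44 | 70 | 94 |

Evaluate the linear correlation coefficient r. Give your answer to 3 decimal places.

n = 6, Σx = 458, Σy = 408, Σx² = 36572, Σy² = 29226, Σxy = 32546
nΣxy − ΣxΣy = 195276 − 186864 = 8412
nΣx² − (Σx)² = 219432 − 209764 = 9668; nΣy² − (Σy)² = 175356 − 166464 = 8892
r = 8412 / √(9668 × 8892) = 8412 / 9271.8852 ≈ 0.907

0.907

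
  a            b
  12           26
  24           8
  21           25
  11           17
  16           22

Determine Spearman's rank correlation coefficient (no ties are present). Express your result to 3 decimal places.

Rank a: 2, 5, 4, 1, 3
Rank b: 5, 1, 4, 2, 3
d = rank(a) − rank(b): -3, 4, 0, -1, 0; Σd² = 26
ρ = 1 − 6Σd² / [n(n²−1)] = 1 − 6×26 / (5×24) = 1 − 156/120 ≈ -0.300

-0.300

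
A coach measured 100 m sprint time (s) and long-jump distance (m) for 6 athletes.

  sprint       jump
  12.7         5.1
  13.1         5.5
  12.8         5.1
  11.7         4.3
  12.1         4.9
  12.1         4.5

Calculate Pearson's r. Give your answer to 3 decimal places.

n = 6, Σx = 74.5, Σy = 29.4, Σx² = 926.45, Σy² = 145.02, Σxy = 366.15
nΣxy − ΣxΣy = 2196.9 − 2190.3 = 6.6
nΣx² − (Σx)² = 5558.7 − 5550.25 = 8.45; nΣy² − (Σy)² = 870.12 − 864.36 = 5.76
r = 6.6 / √(8.45 × 5.76) = 6.6 / 6.9765 ≈ 0.946

0.946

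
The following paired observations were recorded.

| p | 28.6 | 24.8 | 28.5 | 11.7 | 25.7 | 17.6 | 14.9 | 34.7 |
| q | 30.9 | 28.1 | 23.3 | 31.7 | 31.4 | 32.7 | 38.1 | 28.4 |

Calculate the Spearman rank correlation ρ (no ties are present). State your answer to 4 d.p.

-0.6667

Rank p: 7, 4, 6, 1, 5, 3, 2, 8
Rank q: 4, 2, 1, 6, 5, 7, 8, 3
d = rank(p) − rank(q): 3, 2, 5, -5, 0, -4, -6, 5; Σd² = 140
ρ = 1 − 6Σd² / [n(n²−1)] = 1 − 6×140 / (8×63) = 1 − 840/504 ≈ -0.6667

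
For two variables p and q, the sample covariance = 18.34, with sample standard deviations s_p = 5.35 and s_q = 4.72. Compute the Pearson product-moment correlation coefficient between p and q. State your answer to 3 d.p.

0.726

r = Cov(p,q) / (s_p · s_q) = 18.34 / (5.35 × 4.72)
  = 18.34 / 25.2520 ≈ 0.726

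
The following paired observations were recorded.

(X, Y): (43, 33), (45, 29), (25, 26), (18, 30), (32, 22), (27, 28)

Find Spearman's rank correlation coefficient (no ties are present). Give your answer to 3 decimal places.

Rank X: 5, 6, 2, 1, 4, 3
Rank Y: 6, 4, 2, 5, 1, 3
d = rank(X) − rank(Y): -1, 2, 0, -4, 3, 0; Σd² = 30
ρ = 1 − 6Σd² / [n(n²−1)] = 1 − 6×30 / (6×35) = 1 − 180/210 ≈ 0.143

0.143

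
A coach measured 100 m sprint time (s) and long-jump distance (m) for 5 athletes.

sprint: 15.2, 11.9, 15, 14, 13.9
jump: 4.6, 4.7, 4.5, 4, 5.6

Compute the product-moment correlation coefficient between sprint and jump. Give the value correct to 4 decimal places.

n = 5, Σx = 70, Σy = 23.4, Σx² = 986.86, Σy² = 110.86, Σxy = 327.19
nΣxy − ΣxΣy = 1635.95 − 1638 = -2.05
nΣx² − (Σx)² = 4934.3 − 4900 = 34.3; nΣy² − (Σy)² = 554.3 − 547.56 = 6.74
r = -2.05 / √(34.3 × 6.74) = -2.05 / 15.2047 ≈ -0.1348

-0.1348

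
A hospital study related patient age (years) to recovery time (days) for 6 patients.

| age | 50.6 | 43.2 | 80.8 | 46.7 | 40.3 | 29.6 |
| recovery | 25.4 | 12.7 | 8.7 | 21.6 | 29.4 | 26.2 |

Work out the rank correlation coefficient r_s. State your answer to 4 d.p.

Rank age: 5, 3, 6, 4, 2, 1
Rank recovery: 4, 2, 1, 3, 6, 5
d = rank(age) − rank(recovery): 1, 1, 5, 1, -4, -4; Σd² = 60
ρ = 1 − 6Σd² / [n(n²−1)] = 1 − 6×60 / (6×35) = 1 − 360/210 ≈ -0.7143

-0.7143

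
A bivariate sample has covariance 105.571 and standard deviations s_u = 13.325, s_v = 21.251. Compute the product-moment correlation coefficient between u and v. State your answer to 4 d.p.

0.3728

r = Cov(u,v) / (s_u · s_v) = 105.571 / (13.325 × 21.251)
  = 105.571 / 283.1696 ≈ 0.3728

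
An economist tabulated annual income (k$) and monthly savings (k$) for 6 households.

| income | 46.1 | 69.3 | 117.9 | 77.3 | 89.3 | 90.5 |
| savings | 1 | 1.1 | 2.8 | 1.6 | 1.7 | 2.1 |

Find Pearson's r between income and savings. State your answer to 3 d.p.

n = 6, Σx = 490.4, Σy = 10.3, Σx² = 42968.14, Σy² = 19.91, Σxy = 917.99
nΣxy − ΣxΣy = 5507.94 − 5051.12 = 456.82
nΣx² − (Σx)² = 257808.84 − 240492.16 = 17316.68; nΣy² − (Σy)² = 119.46 − 106.09 = 13.37
r = 456.82 / √(17316.68 × 13.37) = 456.82 / 481.1694 ≈ 0.949

0.949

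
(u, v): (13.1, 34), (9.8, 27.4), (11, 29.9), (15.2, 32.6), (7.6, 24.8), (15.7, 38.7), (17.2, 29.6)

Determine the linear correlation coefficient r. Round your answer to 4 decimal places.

n = 7, Σu = 89.6, Σv = 217, Σu² = 1219.78, Σv² = 6852.42, Σuv = 2843.53
nΣuv − ΣuΣv = 19904.71 − 19443.2 = 461.51
nΣu² − (Σu)² = 8538.46 − 8028.16 = 510.3; nΣv² − (Σv)² = 47966.94 − 47089 = 877.94
r = 461.51 / √(510.3 × 877.94) = 461.51 / 669.3376 ≈ 0.6895

0.6895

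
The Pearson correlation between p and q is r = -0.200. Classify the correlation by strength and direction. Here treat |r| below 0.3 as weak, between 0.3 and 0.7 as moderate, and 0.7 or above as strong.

r = -0.200 < 0 so the relationship is negative.
|r| = 0.200, which falls in the weak range.

weak negative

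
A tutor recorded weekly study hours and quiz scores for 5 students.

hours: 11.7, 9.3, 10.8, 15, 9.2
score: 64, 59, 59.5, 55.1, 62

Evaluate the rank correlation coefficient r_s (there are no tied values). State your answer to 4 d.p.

-0.3000

Rank hours: 4, 2, 3, 5, 1
Rank score: 5, 2, 3, 1, 4
d = rank(hours) − rank(score): -1, 0, 0, 4, -3; Σd² = 26
ρ = 1 − 6Σd² / [n(n²−1)] = 1 − 6×26 / (5×24) = 1 − 156/120 ≈ -0.3000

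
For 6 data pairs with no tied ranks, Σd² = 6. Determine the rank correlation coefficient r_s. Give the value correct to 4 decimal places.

ρ = 1 − 6Σd² / [n(n²−1)] = 1 − 6×6 / (6×35)
  = 1 − 36/210 = 1 − 0.17143 ≈ 0.8286

0.8286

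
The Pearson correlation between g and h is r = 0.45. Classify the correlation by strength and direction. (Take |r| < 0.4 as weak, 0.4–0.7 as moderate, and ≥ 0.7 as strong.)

moderate positive

r = 0.45 > 0 so the relationship is positive.
|r| = 0.45, which falls in the moderate range.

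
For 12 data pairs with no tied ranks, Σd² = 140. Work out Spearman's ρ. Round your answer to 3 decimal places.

0.510

ρ = 1 − 6Σd² / [n(n²−1)] = 1 − 6×140 / (12×143)
  = 1 − 840/1716 = 1 − 0.4895 ≈ 0.510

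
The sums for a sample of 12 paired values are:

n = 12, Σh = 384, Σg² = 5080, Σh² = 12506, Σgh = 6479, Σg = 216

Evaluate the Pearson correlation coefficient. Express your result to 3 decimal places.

r = (nΣgh − ΣgΣh) / √[(nΣg² − (Σg)²)(nΣh² − (Σh)²)]
Numerator: 12×6479 − 216×384 = -5196
Denominator: √[(60960 − 46656)(150072 − 147456)] = √[14304 × 2616] = 6117.1287
r = -5196 / 6117.1287 ≈ -0.849

-0.849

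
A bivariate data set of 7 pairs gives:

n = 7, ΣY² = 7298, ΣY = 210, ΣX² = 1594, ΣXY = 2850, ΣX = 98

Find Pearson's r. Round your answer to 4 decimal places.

r = (nΣXY − ΣXΣY) / √[(nΣX² − (ΣX)²)(nΣY² − (ΣY)²)]
Numerator: 7×2850 − 98×210 = -630
Denominator: √[(11158 − 9604)(51086 − 44100)] = √[1554 × 6986] = 3294.8815
r = -630 / 3294.8815 ≈ -0.1912

-0.1912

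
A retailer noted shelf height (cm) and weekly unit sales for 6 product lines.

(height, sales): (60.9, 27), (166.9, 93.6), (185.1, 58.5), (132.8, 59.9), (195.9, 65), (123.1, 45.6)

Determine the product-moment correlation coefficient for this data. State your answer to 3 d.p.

0.731

n = 6, Σx = 864.7, Σy = 349.6, Σx² = 136992.69, Σy² = 22804.58, Σxy = 54396.07
nΣxy − ΣxΣy = 326376.42 − 302299.12 = 24077.3
nΣx² − (Σx)² = 821956.14 − 747706.09 = 74250.05; nΣy² − (Σy)² = 136827.48 − 122220.16 = 14607.32
r = 24077.3 / √(74250.05 × 14607.32) = 24077.3 / 32933.1784 ≈ 0.731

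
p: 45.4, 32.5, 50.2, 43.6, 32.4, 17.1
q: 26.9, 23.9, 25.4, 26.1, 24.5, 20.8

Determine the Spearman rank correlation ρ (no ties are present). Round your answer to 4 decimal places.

Rank p: 5, 3, 6, 4, 2, 1
Rank q: 6, 2, 4, 5, 3, 1
d = rank(p) − rank(q): -1, 1, 2, -1, -1, 0; Σd² = 8
ρ = 1 − 6Σd² / [n(n²−1)] = 1 − 6×8 / (6×35) = 1 − 48/210 ≈ 0.7714

0.7714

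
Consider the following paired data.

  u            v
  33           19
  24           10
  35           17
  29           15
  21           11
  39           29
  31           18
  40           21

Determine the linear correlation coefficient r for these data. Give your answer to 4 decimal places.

0.8753

n = 8, Σu = 252, Σv = 140, Σu² = 8254, Σv² = 2702, Σuv = 4657
nΣuv − ΣuΣv = 37256 − 35280 = 1976
nΣu² − (Σu)² = 66032 − 63504 = 2528; nΣv² − (Σv)² = 21616 − 19600 = 2016
r = 1976 / √(2528 × 2016) = 1976 / 2257.5314 ≈ 0.8753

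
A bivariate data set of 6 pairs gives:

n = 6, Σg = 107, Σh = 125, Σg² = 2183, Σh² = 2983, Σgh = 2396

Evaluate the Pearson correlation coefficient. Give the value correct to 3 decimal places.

r = (nΣgh − ΣgΣh) / √[(nΣg² − (Σg)²)(nΣh² − (Σh)²)]
Numerator: 6×2396 − 107×125 = 1001
Denominator: √[(13098 − 11449)(17898 − 15625)] = √[1649 × 2273] = 1936.0209
r = 1001 / 1936.0209 ≈ 0.517

0.517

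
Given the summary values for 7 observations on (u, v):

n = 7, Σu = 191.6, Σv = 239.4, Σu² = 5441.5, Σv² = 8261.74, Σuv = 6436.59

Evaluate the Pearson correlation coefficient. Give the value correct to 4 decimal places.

r = (nΣuv − ΣuΣv) / √[(nΣu² − (Σu)²)(nΣv² − (Σv)²)]
Numerator: 7×6436.59 − 191.6×239.4 = -812.91
Denominator: √[(38090.5 − 36710.56)(57832.18 − 57312.36)] = √[1379.94 × 519.82] = 846.9477
r = -812.91 / 846.9477 ≈ -0.9598

-0.9598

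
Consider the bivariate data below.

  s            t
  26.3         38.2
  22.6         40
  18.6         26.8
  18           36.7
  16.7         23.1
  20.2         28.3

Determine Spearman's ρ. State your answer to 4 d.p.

Rank s: 6, 5, 3, 2, 1, 4
Rank t: 5, 6, 2, 4, 1, 3
d = rank(s) − rank(t): 1, -1, 1, -2, 0, 1; Σd² = 8
ρ = 1 − 6Σd² / [n(n²−1)] = 1 − 6×8 / (6×35) = 1 − 48/210 ≈ 0.7714

0.7714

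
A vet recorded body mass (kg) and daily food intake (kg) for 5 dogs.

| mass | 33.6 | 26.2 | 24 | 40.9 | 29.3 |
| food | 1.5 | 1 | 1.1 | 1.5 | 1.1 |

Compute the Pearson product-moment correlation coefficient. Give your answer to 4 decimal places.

n = 5, Σx = 154, Σy = 6.2, Σx² = 4922.7, Σy² = 7.92, Σxy = 196.58
nΣxy − ΣxΣy = 982.9 − 954.8 = 28.1
nΣx² − (Σx)² = 24613.5 − 23716 = 897.5; nΣy² − (Σy)² = 39.6 − 38.44 = 1.16
r = 28.1 / √(897.5 × 1.16) = 28.1 / 32.2661 ≈ 0.8709

0.8709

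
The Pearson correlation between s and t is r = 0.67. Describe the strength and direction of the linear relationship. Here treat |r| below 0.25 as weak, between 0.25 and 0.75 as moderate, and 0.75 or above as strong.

moderate positive

r = 0.67 > 0 so the relationship is positive.
|r| = 0.67, which falls in the moderate range.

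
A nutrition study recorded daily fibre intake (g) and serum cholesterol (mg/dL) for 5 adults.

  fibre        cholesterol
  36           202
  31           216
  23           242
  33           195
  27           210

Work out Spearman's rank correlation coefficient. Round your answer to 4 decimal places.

Rank fibre: 5, 3, 1, 4, 2
Rank cholesterol: 2, 4, 5, 1, 3
d = rank(fibre) − rank(cholesterol): 3, -1, -4, 3, -1; Σd² = 36
ρ = 1 − 6Σd² / [n(n²−1)] = 1 − 6×36 / (5×24) = 1 − 216/120 ≈ -0.8000

-0.8000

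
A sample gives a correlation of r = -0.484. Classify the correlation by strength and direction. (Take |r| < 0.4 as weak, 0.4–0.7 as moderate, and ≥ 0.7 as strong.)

r = -0.484 < 0 so the relationship is negative.
|r| = 0.484, which falls in the moderate range.

moderate negative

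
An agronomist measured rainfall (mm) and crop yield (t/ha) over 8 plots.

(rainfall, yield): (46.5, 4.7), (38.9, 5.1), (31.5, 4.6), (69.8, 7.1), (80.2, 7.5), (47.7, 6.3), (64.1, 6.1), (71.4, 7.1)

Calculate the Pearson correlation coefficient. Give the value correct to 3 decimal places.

0.919

n = 8, Σx = 450.1, Σy = 48.5, Σx² = 27453.85, Σy² = 303.23, Σxy = 2857.38
nΣxy − ΣxΣy = 22859.04 − 21829.85 = 1029.19
nΣx² − (Σx)² = 219630.8 − 202590.01 = 17040.79; nΣy² − (Σy)² = 2425.84 − 2352.25 = 73.59
r = 1029.19 / √(17040.79 × 73.59) = 1029.19 / 1119.8356 ≈ 0.919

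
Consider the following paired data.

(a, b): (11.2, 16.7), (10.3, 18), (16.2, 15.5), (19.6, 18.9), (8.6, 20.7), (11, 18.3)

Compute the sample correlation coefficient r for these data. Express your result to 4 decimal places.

n = 6, Σa = 76.9, Σb = 108.1, Σa² = 1073.09, Σb² = 1963.73, Σab = 1373.3
nΣab − ΣaΣb = 8239.8 − 8312.89 = -73.09
nΣa² − (Σa)² = 6438.54 − 5913.61 = 524.93; nΣb² − (Σb)² = 11782.38 − 11685.61 = 96.77
r = -73.09 / √(524.93 × 96.77) = -73.09 / 225.3830 ≈ -0.3243

-0.3243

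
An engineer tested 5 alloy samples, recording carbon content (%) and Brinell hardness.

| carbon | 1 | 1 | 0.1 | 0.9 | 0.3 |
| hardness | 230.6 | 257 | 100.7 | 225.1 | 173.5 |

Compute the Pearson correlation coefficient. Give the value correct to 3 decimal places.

0.953

n = 5, Σx = 3.3, Σy = 986.9, Σx² = 2.91, Σy² = 210138.11, Σxy = 752.31
nΣxy − ΣxΣy = 3761.55 − 3256.77 = 504.78
nΣx² − (Σx)² = 14.55 − 10.89 = 3.66; nΣy² − (Σy)² = 1050690.55 − 973971.61 = 76718.94
r = 504.78 / √(3.66 × 76718.94) = 504.78 / 529.8975 ≈ 0.953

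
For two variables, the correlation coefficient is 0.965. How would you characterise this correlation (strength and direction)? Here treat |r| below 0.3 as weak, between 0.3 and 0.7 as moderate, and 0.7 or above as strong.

strong positive

r = 0.965 > 0 so the relationship is positive.
|r| = 0.965, which falls in the strong range.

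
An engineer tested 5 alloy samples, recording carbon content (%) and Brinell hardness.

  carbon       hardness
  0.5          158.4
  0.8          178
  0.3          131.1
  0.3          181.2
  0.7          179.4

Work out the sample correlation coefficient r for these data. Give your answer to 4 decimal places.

0.5258

n = 5, Σx = 2.6, Σy = 828.1, Σx² = 1.56, Σy² = 138979.57, Σxy = 440.87
nΣxy − ΣxΣy = 2204.35 − 2153.06 = 51.29
nΣx² − (Σx)² = 7.8 − 6.76 = 1.04; nΣy² − (Σy)² = 694897.85 − 685749.61 = 9148.24
r = 51.29 / √(1.04 × 9148.24) = 51.29 / 97.5406 ≈ 0.5258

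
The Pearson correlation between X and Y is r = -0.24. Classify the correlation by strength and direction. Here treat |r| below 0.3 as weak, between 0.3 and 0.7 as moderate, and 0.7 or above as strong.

weak negative

r = -0.24 < 0 so the relationship is negative.
|r| = 0.24, which falls in the weak range.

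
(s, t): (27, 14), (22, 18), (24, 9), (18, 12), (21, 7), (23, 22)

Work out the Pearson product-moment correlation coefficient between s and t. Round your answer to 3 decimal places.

n = 6, Σs = 135, Σt = 82, Σs² = 3083, Σt² = 1278, Σst = 1859
nΣst − ΣsΣt = 11154 − 11070 = 84
nΣs² − (Σs)² = 18498 − 18225 = 273; nΣt² − (Σt)² = 7668 − 6724 = 944
r = 84 / √(273 × 944) = 84 / 507.6534 ≈ 0.165

0.165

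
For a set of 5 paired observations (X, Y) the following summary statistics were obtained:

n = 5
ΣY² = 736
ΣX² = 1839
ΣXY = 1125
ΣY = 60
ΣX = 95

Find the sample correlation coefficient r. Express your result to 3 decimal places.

r = (nΣXY − ΣXΣY) / √[(nΣX² − (ΣX)²)(nΣY² − (ΣY)²)]
Numerator: 5×1125 − 95×60 = -75
Denominator: √[(9195 − 9025)(3680 − 3600)] = √[170 × 80] = 116.6190
r = -75 / 116.6190 ≈ -0.643

-0.643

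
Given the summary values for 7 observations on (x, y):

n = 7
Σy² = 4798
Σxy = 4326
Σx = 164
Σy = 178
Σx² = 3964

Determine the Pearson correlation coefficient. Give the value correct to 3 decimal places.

0.856

r = (nΣxy − ΣxΣy) / √[(nΣx² − (Σx)²)(nΣy² − (Σy)²)]
Numerator: 7×4326 − 164×178 = 1090
Denominator: √[(27748 − 26896)(33586 − 31684)] = √[852 × 1902] = 1272.9902
r = 1090 / 1272.9902 ≈ 0.856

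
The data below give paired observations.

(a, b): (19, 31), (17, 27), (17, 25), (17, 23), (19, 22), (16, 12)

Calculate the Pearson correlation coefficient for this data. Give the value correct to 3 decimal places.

n = 6, Σa = 105, Σb = 140, Σa² = 1845, Σb² = 3472, Σab = 2474
nΣab − ΣaΣb = 14844 − 14700 = 144
nΣa² − (Σa)² = 11070 − 11025 = 45; nΣb² − (Σb)² = 20832 − 19600 = 1232
r = 144 / √(45 × 1232) = 144 / 235.4570 ≈ 0.612

0.612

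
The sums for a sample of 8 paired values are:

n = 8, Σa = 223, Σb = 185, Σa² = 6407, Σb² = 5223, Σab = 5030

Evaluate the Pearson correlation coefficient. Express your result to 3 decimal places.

-0.299

r = (nΣab − ΣaΣb) / √[(nΣa² − (Σa)²)(nΣb² − (Σb)²)]
Numerator: 8×5030 − 223×185 = -1015
Denominator: √[(51256 − 49729)(41784 − 34225)] = √[1527 × 7559] = 3397.4392
r = -1015 / 3397.4392 ≈ -0.299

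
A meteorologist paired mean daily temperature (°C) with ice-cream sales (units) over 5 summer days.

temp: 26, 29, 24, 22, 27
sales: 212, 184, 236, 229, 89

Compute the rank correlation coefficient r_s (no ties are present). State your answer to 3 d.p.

Rank temp: 3, 5, 2, 1, 4
Rank sales: 3, 2, 5, 4, 1
d = rank(temp) − rank(sales): 0, 3, -3, -3, 3; Σd² = 36
ρ = 1 − 6Σd² / [n(n²−1)] = 1 − 6×36 / (5×24) = 1 − 216/120 ≈ -0.800

-0.800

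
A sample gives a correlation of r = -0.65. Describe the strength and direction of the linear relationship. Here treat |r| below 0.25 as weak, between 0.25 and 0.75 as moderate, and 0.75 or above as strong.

r = -0.65 < 0 so the relationship is negative.
|r| = 0.65, which falls in the moderate range.

moderate negative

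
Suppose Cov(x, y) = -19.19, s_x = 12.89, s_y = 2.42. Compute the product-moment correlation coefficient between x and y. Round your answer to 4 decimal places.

-0.6152

r = Cov(x,y) / (s_x · s_y) = -19.19 / (12.89 × 2.42)
  = -19.19 / 31.1938 ≈ -0.6152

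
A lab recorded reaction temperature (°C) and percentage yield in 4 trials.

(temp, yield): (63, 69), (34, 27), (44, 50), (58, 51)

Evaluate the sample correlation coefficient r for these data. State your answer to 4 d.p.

0.9112

n = 4, Σx = 199, Σy = 197, Σx² = 10425, Σy² = 10591, Σxy = 10423
nΣxy − ΣxΣy = 41692 − 39203 = 2489
nΣx² − (Σx)² = 41700 − 39601 = 2099; nΣy² − (Σy)² = 42364 − 38809 = 3555
r = 2489 / √(2099 × 3555) = 2489 / 2731.6561 ≈ 0.9112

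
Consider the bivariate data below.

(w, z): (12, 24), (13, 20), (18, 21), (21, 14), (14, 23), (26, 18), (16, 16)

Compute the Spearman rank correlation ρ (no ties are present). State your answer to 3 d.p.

-0.679

Rank w: 1, 2, 5, 6, 3, 7, 4
Rank z: 7, 4, 5, 1, 6, 3, 2
d = rank(w) − rank(z): -6, -2, 0, 5, -3, 4, 2; Σd² = 94
ρ = 1 − 6Σd² / [n(n²−1)] = 1 − 6×94 / (7×48) = 1 − 564/336 ≈ -0.679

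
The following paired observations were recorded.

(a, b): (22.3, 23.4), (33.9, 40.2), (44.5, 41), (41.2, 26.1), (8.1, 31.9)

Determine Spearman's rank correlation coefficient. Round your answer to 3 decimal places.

0.500

Rank a: 2, 3, 5, 4, 1
Rank b: 1, 4, 5, 2, 3
d = rank(a) − rank(b): 1, -1, 0, 2, -2; Σd² = 10
ρ = 1 − 6Σd² / [n(n²−1)] = 1 − 6×10 / (5×24) = 1 − 60/120 ≈ 0.500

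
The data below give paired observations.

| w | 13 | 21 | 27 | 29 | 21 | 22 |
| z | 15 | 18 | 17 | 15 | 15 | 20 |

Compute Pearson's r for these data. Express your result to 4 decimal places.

n = 6, Σw = 133, Σz = 100, Σw² = 3105, Σz² = 1688, Σwz = 2222
nΣwz − ΣwΣz = 13332 − 13300 = 32
nΣw² − (Σw)² = 18630 − 17689 = 941; nΣz² − (Σz)² = 10128 − 10000 = 128
r = 32 / √(941 × 128) = 32 / 347.0562 ≈ 0.0922

0.0922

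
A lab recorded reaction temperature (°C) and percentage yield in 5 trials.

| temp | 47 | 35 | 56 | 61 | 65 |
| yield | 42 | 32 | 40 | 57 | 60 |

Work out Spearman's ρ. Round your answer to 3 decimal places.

Rank temp: 2, 1, 3, 4, 5
Rank yield: 3, 1, 2, 4, 5
d = rank(temp) − rank(yield): -1, 0, 1, 0, 0; Σd² = 2
ρ = 1 − 6Σd² / [n(n²−1)] = 1 − 6×2 / (5×24) = 1 − 12/120 ≈ 0.900

0.900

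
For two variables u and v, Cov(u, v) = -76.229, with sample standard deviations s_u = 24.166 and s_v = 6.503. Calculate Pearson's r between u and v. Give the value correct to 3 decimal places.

r = Cov(u,v) / (s_u · s_v) = -76.229 / (24.166 × 6.503)
  = -76.229 / 157.1515 ≈ -0.485

-0.485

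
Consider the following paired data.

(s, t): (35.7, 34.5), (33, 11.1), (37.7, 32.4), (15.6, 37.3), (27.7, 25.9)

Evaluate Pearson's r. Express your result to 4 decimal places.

n = 5, Σs = 149.7, Σt = 141.2, Σs² = 4795.43, Σt² = 4425.32, Σst = 4118.74
nΣst − ΣsΣt = 20593.7 − 21137.64 = -543.94
nΣs² − (Σs)² = 23977.15 − 22410.09 = 1567.06; nΣt² − (Σt)² = 22126.6 − 19937.44 = 2189.16
r = -543.94 / √(1567.06 × 2189.16) = -543.94 / 1852.1731 ≈ -0.2937

-0.2937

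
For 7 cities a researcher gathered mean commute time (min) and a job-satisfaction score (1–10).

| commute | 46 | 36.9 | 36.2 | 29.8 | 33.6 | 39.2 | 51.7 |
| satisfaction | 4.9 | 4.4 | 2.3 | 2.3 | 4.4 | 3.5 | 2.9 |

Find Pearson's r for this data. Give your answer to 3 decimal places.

0.205

n = 7, Σx = 273.4, Σy = 24.7, Σx² = 11014.58, Σy² = 93.97, Σxy = 974.53
nΣxy − ΣxΣy = 6821.71 − 6752.98 = 68.73
nΣx² − (Σx)² = 77102.06 − 74747.56 = 2354.5; nΣy² − (Σy)² = 657.79 − 610.09 = 47.7
r = 68.73 / √(2354.5 × 47.7) = 68.73 / 335.1263 ≈ 0.205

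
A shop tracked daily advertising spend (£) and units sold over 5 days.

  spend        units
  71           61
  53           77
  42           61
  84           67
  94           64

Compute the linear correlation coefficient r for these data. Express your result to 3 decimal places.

-0.151

n = 5, Σx = 344, Σy = 330, Σx² = 25506, Σy² = 21956, Σxy = 22618
nΣxy − ΣxΣy = 113090 − 113520 = -430
nΣx² − (Σx)² = 127530 − 118336 = 9194; nΣy² − (Σy)² = 109780 − 108900 = 880
r = -430 / √(9194 × 880) = -430 / 2844.4191 ≈ -0.151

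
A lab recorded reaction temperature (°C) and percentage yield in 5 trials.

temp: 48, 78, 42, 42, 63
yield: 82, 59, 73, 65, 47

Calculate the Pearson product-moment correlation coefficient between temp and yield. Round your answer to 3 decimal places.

-0.604

n = 5, Σx = 273, Σy = 326, Σx² = 15885, Σy² = 21968, Σxy = 17295
nΣxy − ΣxΣy = 86475 − 88998 = -2523
nΣx² − (Σx)² = 79425 − 74529 = 4896; nΣy² − (Σy)² = 109840 − 106276 = 3564
r = -2523 / √(4896 × 3564) = -2523 / 4177.2412 ≈ -0.604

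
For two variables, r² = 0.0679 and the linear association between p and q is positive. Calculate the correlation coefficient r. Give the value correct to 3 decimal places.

|r| = √0.0679 = 0.261
The association is positive, so r = 0.261.

0.261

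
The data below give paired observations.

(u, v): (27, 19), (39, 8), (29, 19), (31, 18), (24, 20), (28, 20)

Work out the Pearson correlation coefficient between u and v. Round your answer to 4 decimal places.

-0.9377

n = 6, Σu = 178, Σv = 104, Σu² = 5412, Σv² = 1910, Σuv = 2974
nΣuv − ΣuΣv = 17844 − 18512 = -668
nΣu² − (Σu)² = 32472 − 31684 = 788; nΣv² − (Σv)² = 11460 − 10816 = 644
r = -668 / √(788 × 644) = -668 / 712.3707 ≈ -0.9377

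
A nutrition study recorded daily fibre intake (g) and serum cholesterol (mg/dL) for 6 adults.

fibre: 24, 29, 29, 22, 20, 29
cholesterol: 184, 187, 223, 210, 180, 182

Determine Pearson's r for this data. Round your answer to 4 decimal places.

0.1975

n = 6, Σx = 153, Σy = 1166, Σx² = 3983, Σy² = 228178, Σxy = 29804
nΣxy − ΣxΣy = 178824 − 178398 = 426
nΣx² − (Σx)² = 23898 − 23409 = 489; nΣy² − (Σy)² = 1369068 − 1359556 = 9512
r = 426 / √(489 × 9512) = 426 / 2156.7030 ≈ 0.1975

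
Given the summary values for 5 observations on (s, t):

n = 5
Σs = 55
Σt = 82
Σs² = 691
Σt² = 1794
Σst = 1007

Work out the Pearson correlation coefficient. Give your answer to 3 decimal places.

0.534

r = (nΣst − ΣsΣt) / √[(nΣs² − (Σs)²)(nΣt² − (Σt)²)]
Numerator: 5×1007 − 55×82 = 525
Denominator: √[(3455 − 3025)(8970 − 6724)] = √[430 × 2246] = 982.7411
r = 525 / 982.7411 ≈ 0.534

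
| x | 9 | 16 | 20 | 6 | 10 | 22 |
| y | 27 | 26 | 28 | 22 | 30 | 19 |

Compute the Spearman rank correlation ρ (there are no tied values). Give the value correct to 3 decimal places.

-0.143

Rank x: 2, 4, 5, 1, 3, 6
Rank y: 4, 3, 5, 2, 6, 1
d = rank(x) − rank(y): -2, 1, 0, -1, -3, 5; Σd² = 40
ρ = 1 − 6Σd² / [n(n²−1)] = 1 − 6×40 / (6×35) = 1 − 240/210 ≈ -0.143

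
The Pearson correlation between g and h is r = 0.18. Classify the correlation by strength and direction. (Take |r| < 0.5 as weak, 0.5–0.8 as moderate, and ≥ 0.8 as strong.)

r = 0.18 > 0 so the relationship is positive.
|r| = 0.18, which falls in the weak range.

weak positive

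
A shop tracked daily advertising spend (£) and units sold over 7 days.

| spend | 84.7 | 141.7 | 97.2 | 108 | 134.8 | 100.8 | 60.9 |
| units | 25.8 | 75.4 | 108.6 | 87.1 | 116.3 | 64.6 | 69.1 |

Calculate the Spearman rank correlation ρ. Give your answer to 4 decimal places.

Rank spend: 2, 7, 3, 5, 6, 4, 1
Rank units: 1, 4, 6, 5, 7, 2, 3
d = rank(spend) − rank(units): 1, 3, -3, 0, -1, 2, -2; Σd² = 28
ρ = 1 − 6Σd² / [n(n²−1)] = 1 − 6×28 / (7×48) = 1 − 168/336 ≈ 0.5000

0.5000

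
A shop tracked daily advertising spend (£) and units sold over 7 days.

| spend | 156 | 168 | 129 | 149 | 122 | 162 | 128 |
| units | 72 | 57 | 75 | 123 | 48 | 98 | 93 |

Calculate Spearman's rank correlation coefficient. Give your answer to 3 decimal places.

0.143

Rank spend: 5, 7, 3, 4, 1, 6, 2
Rank units: 3, 2, 4, 7, 1, 6, 5
d = rank(spend) − rank(units): 2, 5, -1, -3, 0, 0, -3; Σd² = 48
ρ = 1 − 6Σd² / [n(n²−1)] = 1 − 6×48 / (7×48) = 1 − 288/336 ≈ 0.143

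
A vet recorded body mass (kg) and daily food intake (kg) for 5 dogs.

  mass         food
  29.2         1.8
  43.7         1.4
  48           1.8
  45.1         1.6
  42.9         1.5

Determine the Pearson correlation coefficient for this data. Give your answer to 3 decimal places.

n = 5, Σx = 208.9, Σy = 8.1, Σx² = 8940.75, Σy² = 13.25, Σxy = 336.65
nΣxy − ΣxΣy = 1683.25 − 1692.09 = -8.84
nΣx² − (Σx)² = 44703.75 − 43639.21 = 1064.54; nΣy² − (Σy)² = 66.25 − 65.61 = 0.64
r = -8.84 / √(1064.54 × 0.64) = -8.84 / 26.1018 ≈ -0.339

-0.339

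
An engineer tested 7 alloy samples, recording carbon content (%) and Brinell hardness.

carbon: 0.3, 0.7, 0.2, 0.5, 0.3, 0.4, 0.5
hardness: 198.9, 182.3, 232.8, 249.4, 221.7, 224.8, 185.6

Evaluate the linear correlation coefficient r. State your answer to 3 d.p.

-0.465

n = 7, Σx = 2.9, Σy = 1495.5, Σx² = 1.37, Σy² = 323323.99, Σxy = 607.77
nΣxy − ΣxΣy = 4254.39 − 4336.95 = -82.56
nΣx² − (Σx)² = 9.59 − 8.41 = 1.18; nΣy² − (Σy)² = 2263267.93 − 2236520.25 = 26747.68
r = -82.56 / √(1.18 × 26747.68) = -82.56 / 177.6577 ≈ -0.465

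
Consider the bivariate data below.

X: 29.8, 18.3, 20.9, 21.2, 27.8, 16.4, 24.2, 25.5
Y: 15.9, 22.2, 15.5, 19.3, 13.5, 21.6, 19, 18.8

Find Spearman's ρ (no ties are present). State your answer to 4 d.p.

-0.6905

Rank X: 8, 2, 3, 4, 7, 1, 5, 6
Rank Y: 3, 8, 2, 6, 1, 7, 5, 4
d = rank(X) − rank(Y): 5, -6, 1, -2, 6, -6, 0, 2; Σd² = 142
ρ = 1 − 6Σd² / [n(n²−1)] = 1 − 6×142 / (8×63) = 1 − 852/504 ≈ -0.6905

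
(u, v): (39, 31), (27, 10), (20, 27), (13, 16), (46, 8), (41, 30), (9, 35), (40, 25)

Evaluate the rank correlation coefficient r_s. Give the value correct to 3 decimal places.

Rank u: 5, 4, 3, 2, 8, 7, 1, 6
Rank v: 7, 2, 5, 3, 1, 6, 8, 4
d = rank(u) − rank(v): -2, 2, -2, -1, 7, 1, -7, 2; Σd² = 116
ρ = 1 − 6Σd² / [n(n²−1)] = 1 − 6×116 / (8×63) = 1 − 696/504 ≈ -0.381

-0.381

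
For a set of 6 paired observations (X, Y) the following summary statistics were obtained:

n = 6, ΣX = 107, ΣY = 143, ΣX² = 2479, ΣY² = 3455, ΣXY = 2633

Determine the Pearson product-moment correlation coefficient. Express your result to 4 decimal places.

0.5066

r = (nΣXY − ΣXΣY) / √[(nΣX² − (ΣX)²)(nΣY² − (ΣY)²)]
Numerator: 6×2633 − 107×143 = 497
Denominator: √[(14874 − 11449)(20730 − 20449)] = √[3425 × 281] = 981.0326
r = 497 / 981.0326 ≈ 0.5066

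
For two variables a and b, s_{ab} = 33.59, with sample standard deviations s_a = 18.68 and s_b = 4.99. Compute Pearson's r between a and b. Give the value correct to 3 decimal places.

r = Cov(a,b) / (s_a · s_b) = 33.59 / (18.68 × 4.99)
  = 33.59 / 93.2132 ≈ 0.360

0.360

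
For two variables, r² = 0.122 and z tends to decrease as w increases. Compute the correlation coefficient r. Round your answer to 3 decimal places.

-0.349

|r| = √0.122 = 0.349
The association is negative, so r = −0.349.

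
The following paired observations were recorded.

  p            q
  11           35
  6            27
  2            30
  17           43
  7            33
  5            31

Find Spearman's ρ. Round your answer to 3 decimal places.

Rank p: 5, 3, 1, 6, 4, 2
Rank q: 5, 1, 2, 6, 4, 3
d = rank(p) − rank(q): 0, 2, -1, 0, 0, -1; Σd² = 6
ρ = 1 − 6Σd² / [n(n²−1)] = 1 − 6×6 / (6×35) = 1 − 36/210 ≈ 0.829

0.829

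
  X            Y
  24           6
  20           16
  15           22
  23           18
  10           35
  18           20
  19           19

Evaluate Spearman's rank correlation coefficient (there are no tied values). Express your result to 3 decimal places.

-0.964

Rank X: 7, 5, 2, 6, 1, 3, 4
Rank Y: 1, 2, 6, 3, 7, 5, 4
d = rank(X) − rank(Y): 6, 3, -4, 3, -6, -2, 0; Σd² = 110
ρ = 1 − 6Σd² / [n(n²−1)] = 1 − 6×110 / (7×48) = 1 − 660/336 ≈ -0.964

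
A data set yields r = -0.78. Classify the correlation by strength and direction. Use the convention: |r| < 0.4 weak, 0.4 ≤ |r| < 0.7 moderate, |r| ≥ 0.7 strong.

strong negative

r = -0.78 < 0 so the relationship is negative.
|r| = 0.78, which falls in the strong range.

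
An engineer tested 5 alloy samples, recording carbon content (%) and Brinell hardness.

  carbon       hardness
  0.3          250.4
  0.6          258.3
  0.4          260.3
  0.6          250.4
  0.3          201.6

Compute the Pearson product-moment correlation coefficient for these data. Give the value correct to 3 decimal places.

n = 5, Σx = 2.2, Σy = 1221, Σx² = 1.06, Σy² = 300517.86, Σxy = 544.94
nΣxy − ΣxΣy = 2724.7 − 2686.2 = 38.5
nΣx² − (Σx)² = 5.3 − 4.84 = 0.46; nΣy² − (Σy)² = 1502589.3 − 1490841 = 11748.3
r = 38.5 / √(0.46 × 11748.3) = 38.5 / 73.5134 ≈ 0.524

0.524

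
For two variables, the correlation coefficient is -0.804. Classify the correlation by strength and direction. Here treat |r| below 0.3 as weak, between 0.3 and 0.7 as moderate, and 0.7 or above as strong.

r = -0.804 < 0 so the relationship is negative.
|r| = 0.804, which falls in the strong range.

strong negative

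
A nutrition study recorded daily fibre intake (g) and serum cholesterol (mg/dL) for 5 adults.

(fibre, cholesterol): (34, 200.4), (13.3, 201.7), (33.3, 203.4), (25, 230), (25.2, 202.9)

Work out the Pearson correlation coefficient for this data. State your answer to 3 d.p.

-0.076

n = 5, Σx = 130.8, Σy = 1038.4, Σx² = 3701.82, Σy² = 216283.02, Σxy = 27132.51
nΣxy − ΣxΣy = 135662.55 − 135822.72 = -160.17
nΣx² − (Σx)² = 18509.1 − 17108.64 = 1400.46; nΣy² − (Σy)² = 1081415.1 − 1078274.56 = 3140.54
r = -160.17 / √(1400.46 × 3140.54) = -160.17 / 2097.1887 ≈ -0.076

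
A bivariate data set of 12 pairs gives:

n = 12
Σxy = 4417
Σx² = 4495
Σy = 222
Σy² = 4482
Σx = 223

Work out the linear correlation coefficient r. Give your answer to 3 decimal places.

r = (nΣxy − ΣxΣy) / √[(nΣx² − (Σx)²)(nΣy² − (Σy)²)]
Numerator: 12×4417 − 223×222 = 3498
Denominator: √[(53940 − 49729)(53784 − 49284)] = √[4211 × 4500] = 4353.1023
r = 3498 / 4353.1023 ≈ 0.804

0.804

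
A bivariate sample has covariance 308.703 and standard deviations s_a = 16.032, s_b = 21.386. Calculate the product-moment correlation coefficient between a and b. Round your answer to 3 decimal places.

r = Cov(a,b) / (s_a · s_b) = 308.703 / (16.032 × 21.386)
  = 308.703 / 342.8604 ≈ 0.900

0.900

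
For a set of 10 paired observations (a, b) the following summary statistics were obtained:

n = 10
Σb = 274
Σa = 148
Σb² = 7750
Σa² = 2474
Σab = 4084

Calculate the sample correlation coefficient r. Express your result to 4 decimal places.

r = (nΣab − ΣaΣb) / √[(nΣa² − (Σa)²)(nΣb² − (Σb)²)]
Numerator: 10×4084 − 148×274 = 288
Denominator: √[(24740 − 21904)(77500 − 75076)] = √[2836 × 2424] = 2621.9199
r = 288 / 2621.9199 ≈ 0.1098

0.1098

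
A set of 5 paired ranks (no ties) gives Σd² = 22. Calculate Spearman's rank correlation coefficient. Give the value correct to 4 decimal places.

-0.1000

ρ = 1 − 6Σd² / [n(n²−1)] = 1 − 6×22 / (5×24)
  = 1 − 132/120 = 1 − 1.10000 ≈ -0.1000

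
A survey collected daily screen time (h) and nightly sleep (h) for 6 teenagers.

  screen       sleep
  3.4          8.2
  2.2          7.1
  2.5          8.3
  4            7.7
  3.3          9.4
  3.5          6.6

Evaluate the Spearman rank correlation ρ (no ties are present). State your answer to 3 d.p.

Rank screen: 4, 1, 2, 6, 3, 5
Rank sleep: 4, 2, 5, 3, 6, 1
d = rank(screen) − rank(sleep): 0, -1, -3, 3, -3, 4; Σd² = 44
ρ = 1 − 6Σd² / [n(n²−1)] = 1 − 6×44 / (6×35) = 1 − 264/210 ≈ -0.257

-0.257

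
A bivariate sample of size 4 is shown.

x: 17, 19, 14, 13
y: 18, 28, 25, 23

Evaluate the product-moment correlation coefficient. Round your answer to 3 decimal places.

0.187

n = 4, Σx = 63, Σy = 94, Σx² = 1015, Σy² = 2262, Σxy = 1487
nΣxy − ΣxΣy = 5948 − 5922 = 26
nΣx² − (Σx)² = 4060 − 3969 = 91; nΣy² − (Σy)² = 9048 − 8836 = 212
r = 26 / √(91 × 212) = 26 / 138.8956 ≈ 0.187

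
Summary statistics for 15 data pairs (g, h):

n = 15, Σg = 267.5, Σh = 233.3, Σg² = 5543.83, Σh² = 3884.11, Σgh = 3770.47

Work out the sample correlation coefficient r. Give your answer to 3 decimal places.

-0.877

r = (nΣgh − ΣgΣh) / √[(nΣg² − (Σg)²)(nΣh² − (Σh)²)]
Numerator: 15×3770.47 − 267.5×233.3 = -5850.7
Denominator: √[(83157.45 − 71556.25)(58261.65 − 54428.89)] = √[11601.2 × 3832.76] = 6668.1793
r = -5850.7 / 6668.1793 ≈ -0.877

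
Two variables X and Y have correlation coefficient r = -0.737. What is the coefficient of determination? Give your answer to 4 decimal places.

0.5432

r² = (-0.737)² = 0.5432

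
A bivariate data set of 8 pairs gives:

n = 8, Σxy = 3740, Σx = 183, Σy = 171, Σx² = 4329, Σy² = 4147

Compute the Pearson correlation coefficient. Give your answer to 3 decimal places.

-0.647

r = (nΣxy − ΣxΣy) / √[(nΣx² − (Σx)²)(nΣy² − (Σy)²)]
Numerator: 8×3740 − 183×171 = -1373
Denominator: √[(34632 − 33489)(33176 − 29241)] = √[1143 × 3935] = 2120.7793
r = -1373 / 2120.7793 ≈ -0.647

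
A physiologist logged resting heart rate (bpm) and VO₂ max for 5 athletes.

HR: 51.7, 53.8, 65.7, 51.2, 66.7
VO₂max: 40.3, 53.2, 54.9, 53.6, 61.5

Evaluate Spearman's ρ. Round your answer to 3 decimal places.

0.700

Rank HR: 2, 3, 4, 1, 5
Rank VO₂max: 1, 2, 4, 3, 5
d = rank(HR) − rank(VO₂max): 1, 1, 0, -2, 0; Σd² = 6
ρ = 1 − 6Σd² / [n(n²−1)] = 1 − 6×6 / (5×24) = 1 − 36/120 ≈ 0.700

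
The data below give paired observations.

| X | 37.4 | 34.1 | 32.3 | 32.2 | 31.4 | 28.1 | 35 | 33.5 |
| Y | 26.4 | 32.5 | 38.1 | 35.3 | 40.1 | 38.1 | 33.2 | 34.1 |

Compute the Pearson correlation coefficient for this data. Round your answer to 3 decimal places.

n = 8, ΣX = 264, ΣY = 277.8, ΣX² = 8764.52, ΣY² = 9775.58, ΣXY = 9097
nΣXY − ΣXΣY = 72776 − 73339.2 = -563.2
nΣX² − (ΣX)² = 70116.16 − 69696 = 420.16; nΣY² − (ΣY)² = 78204.64 − 77172.84 = 1031.8
r = -563.2 / √(420.16 × 1031.8) = -563.2 / 658.4232 ≈ -0.855

-0.855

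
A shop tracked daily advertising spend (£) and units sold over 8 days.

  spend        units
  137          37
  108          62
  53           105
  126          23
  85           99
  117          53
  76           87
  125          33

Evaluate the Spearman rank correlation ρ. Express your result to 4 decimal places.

-0.9048

Rank spend: 8, 4, 1, 7, 3, 5, 2, 6
Rank units: 3, 5, 8, 1, 7, 4, 6, 2
d = rank(spend) − rank(units): 5, -1, -7, 6, -4, 1, -4, 4; Σd² = 160
ρ = 1 − 6Σd² / [n(n²−1)] = 1 − 6×160 / (8×63) = 1 − 960/504 ≈ -0.9048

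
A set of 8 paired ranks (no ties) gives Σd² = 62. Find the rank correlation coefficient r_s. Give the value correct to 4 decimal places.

0.2619

ρ = 1 − 6Σd² / [n(n²−1)] = 1 − 6×62 / (8×63)
  = 1 − 372/504 = 1 − 0.73810 ≈ 0.2619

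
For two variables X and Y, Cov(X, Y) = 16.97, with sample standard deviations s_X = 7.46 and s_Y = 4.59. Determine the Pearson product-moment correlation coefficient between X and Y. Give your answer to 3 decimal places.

0.496

r = Cov(X,Y) / (s_X · s_Y) = 16.97 / (7.46 × 4.59)
  = 16.97 / 34.2414 ≈ 0.496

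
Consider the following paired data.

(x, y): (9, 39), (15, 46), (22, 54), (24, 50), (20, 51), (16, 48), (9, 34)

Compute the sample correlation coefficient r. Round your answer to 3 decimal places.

0.917

n = 7, Σx = 115, Σy = 322, Σx² = 2103, Σy² = 15114, Σxy = 5523
nΣxy − ΣxΣy = 38661 − 37030 = 1631
nΣx² − (Σx)² = 14721 − 13225 = 1496; nΣy² − (Σy)² = 105798 − 103684 = 2114
r = 1631 / √(1496 × 2114) = 1631 / 1778.3543 ≈ 0.917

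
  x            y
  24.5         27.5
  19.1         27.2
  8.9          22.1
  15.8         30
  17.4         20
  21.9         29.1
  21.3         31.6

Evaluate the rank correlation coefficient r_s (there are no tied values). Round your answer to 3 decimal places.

0.357

Rank x: 7, 4, 1, 2, 3, 6, 5
Rank y: 4, 3, 2, 6, 1, 5, 7
d = rank(x) − rank(y): 3, 1, -1, -4, 2, 1, -2; Σd² = 36
ρ = 1 − 6Σd² / [n(n²−1)] = 1 − 6×36 / (7×48) = 1 − 216/336 ≈ 0.357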